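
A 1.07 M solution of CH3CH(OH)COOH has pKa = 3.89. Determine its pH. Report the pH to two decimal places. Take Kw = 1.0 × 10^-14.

CH3CH(OH)COOH ⇌ CH3CH(OH)COO- + H+
Ka = 10^(−3.89) = 1.29 × 10^-4
Ka = x²/(1.07 − x) = 1.29 × 10^-4
Neglecting x in the denominator: x = √(1.29 × 10^-4 × 1.07) = 1.17 × 10^-2 M
pH = −log[H+] = −log(1.17 × 10^-2) = 1.93

pH = 1.93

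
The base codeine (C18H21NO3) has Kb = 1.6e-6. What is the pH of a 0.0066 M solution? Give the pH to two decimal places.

pH = 10.01

C18H21NO3 + H2O ⇌ C18H22NO3+ + OH-
Let x = [OH-] at equilibrium. Kb = x²/(0.0066 − x).
Assume x ≪ 0.0066: x ≈ √(1.6 × 10^-6 × 0.0066) = 1.03 × 10^-4 M
(x/C₀ = 1.6% < 5%, so the approximation holds.)
pOH = −log(1.03 × 10^-4) = 3.99; pH = 14.00 − 3.99 = 10.01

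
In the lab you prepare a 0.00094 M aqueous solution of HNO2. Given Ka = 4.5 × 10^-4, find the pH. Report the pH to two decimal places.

HNO2 ⇌ NO2- + H+
Let x = [H+] at equilibrium. Ka = x²/(0.00094 − x).
x is not negligible relative to C₀; solve x² + 0.00045·x − 4.23e-07 = 0.
x = [−0.00045 + √(0.00045² + 1.69e-06)]/2 = 4.63 × 10^-4 M
pH = −log(4.63 × 10^-4) = 3.33

pH = 3.33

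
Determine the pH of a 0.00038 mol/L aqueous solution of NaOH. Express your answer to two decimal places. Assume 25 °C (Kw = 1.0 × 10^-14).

NaOH is a strong base; [OH-] = 0.00038 M.
pOH = -log(0.00038) = 3.42
pH = 14.00 - 3.42 = 10.58

pH = 10.58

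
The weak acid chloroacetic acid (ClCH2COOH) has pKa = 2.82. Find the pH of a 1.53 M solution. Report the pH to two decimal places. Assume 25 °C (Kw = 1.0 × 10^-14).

pH = 1.32

ClCH2COOH ⇌ ClCH2COO- + H+
Ka = 10^(−2.82) = 1.51 × 10^-3
From the ICE table, Ka = x²/(1.53 − x) = 1.51 × 10^-3.
Since Ka ≪ C₀, x ≈ √(Ka·C₀) = 4.81 × 10^-2 M.
pH = −log(4.81 × 10^-2) = 1.32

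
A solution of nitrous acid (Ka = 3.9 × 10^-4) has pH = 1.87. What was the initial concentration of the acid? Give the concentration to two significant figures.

C₀ = 4.8 × 10^-1 M

[H+] = 10^(-1.87) = 1.35 × 10^-2 M = x
Ka = x²/(C₀ − x) ⇒ C₀ = x + x²/Ka
C₀ = 1.35 × 10^-2 + (1.35 × 10^-2)²/(3.9 × 10^-4) = 4.81 × 10^-1 M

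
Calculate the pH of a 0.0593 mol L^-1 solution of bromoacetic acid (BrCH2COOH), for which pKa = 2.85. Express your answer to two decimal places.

pH = 2.07

BrCH2COOH ⇌ BrCH2COO- + H+
Ka = 10^(−2.85) = 1.41 × 10^-3
From the ICE table, Ka = x²/(0.0593 − x) = 1.41 × 10^-3.
x is not negligible relative to C₀; solve x² + 0.00141·x − 8.36e-05 = 0.
x = (−Ka + √(Ka² + 4·Ka·C₀))/2 = 8.47 × 10^-3 M
pH = −log[H+] = −log(8.47 × 10^-3) = 2.07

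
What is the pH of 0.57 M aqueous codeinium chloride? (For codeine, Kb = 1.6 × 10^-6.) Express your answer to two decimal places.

C18H22NO3+ is the conjugate acid of the weak base C18H21NO3.
Ka = Kw/Kb = 1.0×10^-14 / 1.6 × 10^-6 = 6.25 × 10^-9
Ka = [H+]²/(0.57 − [H+]) = 6.25 × 10^-9
Since Ka ≪ C₀, [H+] ≈ √(Ka·C₀) = 5.97 × 10^-5 M.
pH = −log(5.97 × 10^-5) = 4.22

pH = 4.22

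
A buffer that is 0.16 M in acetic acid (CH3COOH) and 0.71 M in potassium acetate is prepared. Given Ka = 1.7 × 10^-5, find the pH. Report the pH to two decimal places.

pH = 5.42

pKa = −log(1.7 × 10^-5) = 4.770
Henderson–Hasselbalch: pH = pKa + log([CH3COO-]/[CH3COOH]) = 4.770 + log(0.71/0.16)
pH = 4.770 + (+0.647) = 5.42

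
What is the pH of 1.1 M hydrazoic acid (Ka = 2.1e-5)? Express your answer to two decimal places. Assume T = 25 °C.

pH = 2.32

HN3 ⇌ N3- + H+
Ka = [H+]²/(1.1 − [H+]) = 2.1 × 10^-5
Since Ka ≪ C₀, [H+] ≈ √(Ka·C₀) = 4.81 × 10^-3 M.
Check: 0.44% ionized — well under 5%, approximation valid.
pH = −log(4.81 × 10^-3) = 2.32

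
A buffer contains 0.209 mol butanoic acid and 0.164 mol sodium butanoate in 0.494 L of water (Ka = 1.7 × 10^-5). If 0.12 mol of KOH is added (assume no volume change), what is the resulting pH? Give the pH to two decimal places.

pH = 5.27

OH- converts CH3(CH2)2COOH to CH3(CH2)2COO-: CH3(CH2)2COOH → 0.089 mol, CH3(CH2)2COO- → 0.284 mol.
pKa = −log(1.7 × 10^-5) = 4.770
Henderson–Hasselbalch with mole ratio 0.284/0.089: pH = 4.770 + (+0.504)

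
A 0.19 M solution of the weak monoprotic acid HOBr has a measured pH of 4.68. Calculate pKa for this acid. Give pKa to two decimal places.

pKa = 8.64

[H+] = 10^(-4.68) = 2.09 × 10^-5 M
At equilibrium [HA] = 0.19 − 2.09 × 10^-5 = 1.90 × 10^-1 M
Ka = [H+][A-]/[HA] = (2.09 × 10^-5)² / 1.90 × 10^-1 = 2.30 × 10^-9
pKa = -log(2.30 × 10^-9) = 8.64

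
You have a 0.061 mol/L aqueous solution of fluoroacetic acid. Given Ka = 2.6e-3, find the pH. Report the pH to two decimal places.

pH = 1.94

FCH2COOH ⇌ FCH2COO- + H+
Ka = x²/(0.061 − x) = 2.6 × 10^-3
x is not negligible relative to C₀; solve x² + 0.0026·x − 0.000159 = 0.
x = (−Ka + √(Ka² + 4·Ka·C₀))/2 = 1.14 × 10^-2 M
pH = −log[H+] = −log(1.14 × 10^-2) = 1.94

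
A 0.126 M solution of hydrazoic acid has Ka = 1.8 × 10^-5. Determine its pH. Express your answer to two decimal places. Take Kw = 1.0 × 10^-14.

HN3 ⇌ N3- + H+
Let x = [H+] at equilibrium. Ka = x²/(0.126 − x).
Since Ka ≪ C₀, x ≈ √(Ka·C₀) = 1.51 × 10^-3 M.
(x/C₀ = 1.2% < 5%, so the approximation holds.)
pH = −log(1.51 × 10^-3) = 2.82

pH = 2.82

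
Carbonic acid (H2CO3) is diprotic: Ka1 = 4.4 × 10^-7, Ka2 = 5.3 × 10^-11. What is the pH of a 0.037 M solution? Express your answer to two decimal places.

pH = 3.89

Since Ka1 ≫ Ka2, the first ionization dominates [H+].
Ka1 = x²/(0.037 − x) = 4.4 × 10^-7
x ≈ √(4.4 × 10^-7 × 0.037) = 1.28 × 10^-4 M
pH = −log(1.28 × 10^-4) = 3.89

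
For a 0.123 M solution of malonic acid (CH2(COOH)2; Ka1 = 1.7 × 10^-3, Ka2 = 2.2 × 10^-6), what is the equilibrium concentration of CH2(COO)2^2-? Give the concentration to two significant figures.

First ionization gives [H+] ≈ [CH2(COOH)COO-] = 1.36 × 10^-2 M.
Second step: Ka2 = [H+][CH2(COO)2^2-]/[CH2(COOH)COO-] ≈ [CH2(COO)2^2-] (since [H+] ≈ [CH2(COOH)COO-]).
So [CH2(COO)2^2-] ≈ Ka2.

2.2 × 10^-6 M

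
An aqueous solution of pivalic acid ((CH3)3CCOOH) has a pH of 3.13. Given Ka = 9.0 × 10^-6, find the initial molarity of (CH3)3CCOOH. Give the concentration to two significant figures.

[H+] = 10^(-3.13) = 7.41 × 10^-4 M = x
Ka = x²/(C₀ − x) ⇒ C₀ = x + x²/Ka
C₀ = 7.41 × 10^-4 + (7.41 × 10^-4)²/(9.0 × 10^-6) = 6.18 × 10^-2 M

C₀ = 6.2 × 10^-2 M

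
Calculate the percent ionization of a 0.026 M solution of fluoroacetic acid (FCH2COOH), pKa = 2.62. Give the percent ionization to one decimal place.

FCH2COOH ⇌ FCH2COO- + H+; let x = [H+] at equilibrium.
Ka = 10^(−2.62) = 2.40 × 10^-3
Solve x² + 0.0024x − 6.24e-05 = 0 → x = 6.79 × 10^-3 M
% ionization = x/C₀ × 100% = 6.79 × 10^-3/0.026 × 100% = 26.1%

26.1%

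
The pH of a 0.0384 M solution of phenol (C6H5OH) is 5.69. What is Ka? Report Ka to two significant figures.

Ka = 1.1 × 10^-10

[H+] = 10^(-5.69) = 2.04 × 10^-6 M
At equilibrium [HA] = 0.0384 − 2.04 × 10^-6 = 3.84 × 10^-2 M
Ka = [H+][A-]/[HA] = (2.04 × 10^-6)² / 3.84 × 10^-2 = 1.1 × 10^-10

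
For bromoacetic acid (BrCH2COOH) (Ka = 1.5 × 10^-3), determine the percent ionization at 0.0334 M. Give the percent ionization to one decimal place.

BrCH2COOH ⇌ BrCH2COO- + H+; let x = [H+] at equilibrium.
Solve x² + 0.0015x − 5.01e-05 = 0 → x = 6.37 × 10^-3 M
Fraction ionized = 6.37 × 10^-3 / 0.0334 = 0.1907 → 19.1%

19.1%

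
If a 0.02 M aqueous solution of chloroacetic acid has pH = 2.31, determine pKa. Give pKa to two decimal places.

pKa = 2.80

[H+] = 10^(-2.31) = 4.90 × 10^-3 M
At equilibrium [HA] = 0.02 − 4.90 × 10^-3 = 1.51 × 10^-2 M
Ka = [H+][A-]/[HA] = (4.90 × 10^-3)² / 1.51 × 10^-2 = 1.59 × 10^-3
pKa = -log(1.59 × 10^-3) = 2.80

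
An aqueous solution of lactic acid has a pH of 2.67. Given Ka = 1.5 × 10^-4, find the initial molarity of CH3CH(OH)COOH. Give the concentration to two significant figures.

[H+] = 10^(-2.67) = 2.14 × 10^-3 M = x
Ka = x²/(C₀ − x) ⇒ C₀ = x + x²/Ka
C₀ = 2.14 × 10^-3 + (2.14 × 10^-3)²/(1.5 × 10^-4) = 3.27 × 10^-2 M

C₀ = 3.3 × 10^-2 M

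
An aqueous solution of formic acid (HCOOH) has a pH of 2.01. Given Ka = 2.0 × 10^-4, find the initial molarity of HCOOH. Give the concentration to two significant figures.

C₀ = 4.9 × 10^-1 M

[H+] = 10^(-2.01) = 9.77 × 10^-3 M = x
Ka = x²/(C₀ − x) ⇒ C₀ = x + x²/Ka
C₀ = 9.77 × 10^-3 + (9.77 × 10^-3)²/(2.0 × 10^-4) = 4.87 × 10^-1 M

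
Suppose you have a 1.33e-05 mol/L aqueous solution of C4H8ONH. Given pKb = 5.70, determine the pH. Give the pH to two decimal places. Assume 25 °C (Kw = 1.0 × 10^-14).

pH = 8.63

C4H8ONH + H2O ⇌ C4H8ONH2+ + OH-
Kb = 10^(−5.70) = 2.00 × 10^-6
From the ICE table, Kb = [OH-]²/(1.33e-05 − [OH-]) = 2.00 × 10^-6.
Here C₀/Kb ≈ 6.65, so the small-[OH-] approximation fails. Use the quadratic:
[OH-] = [−2e-06 + √(2e-06² + 1.06e-10)]/2 = 4.25 × 10^-6 M
pOH = 5.37, so pH = 14.00 − pOH = 8.63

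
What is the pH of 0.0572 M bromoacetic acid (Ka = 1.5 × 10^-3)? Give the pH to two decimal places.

pH = 2.07

BrCH2COOH ⇌ BrCH2COO- + H+
Ka = x²/(0.0572 − x) = 1.5 × 10^-3
x is not negligible relative to C₀; solve x² + 0.0015·x − 8.58e-05 = 0.
x = [−0.0015 + √(0.0015² + 0.000343)]/2 = 8.54 × 10^-3 M
pH = −log(8.54 × 10^-3) = 2.07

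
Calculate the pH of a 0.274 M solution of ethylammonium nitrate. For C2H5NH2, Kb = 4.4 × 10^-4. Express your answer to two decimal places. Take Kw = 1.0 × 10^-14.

pH = 5.60

C2H5NH3+ is the conjugate acid of the weak base C2H5NH2.
Ka = Kw/Kb = 1.0×10^-14 / 4.4 × 10^-4 = 2.27 × 10^-11
Let x = [H+] at equilibrium. Ka = x²/(0.274 − x).
Neglecting x in the denominator: x = √(2.27 × 10^-11 × 0.274) = 2.49 × 10^-6 M
Check: 0.00091% ionized — well under 5%, approximation valid.
pH = −log(2.49 × 10^-6) = 5.60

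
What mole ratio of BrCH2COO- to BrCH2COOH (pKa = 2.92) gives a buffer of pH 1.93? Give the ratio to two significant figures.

ratio = 0.10

pH = pKa + log(r) ⇒ log(r) = 1.93 − 2.92 = -0.99
r = [BrCH2COO-]/[BrCH2COOH] = 10^(-0.99) = 0.102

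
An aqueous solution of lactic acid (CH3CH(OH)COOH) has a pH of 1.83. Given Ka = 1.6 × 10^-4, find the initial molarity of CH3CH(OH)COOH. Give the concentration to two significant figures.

[H+] = 10^(-1.83) = 1.48 × 10^-2 M = x
Ka = x²/(C₀ − x) ⇒ C₀ = x + x²/Ka
C₀ = 1.48 × 10^-2 + (1.48 × 10^-2)²/(1.6 × 10^-4) = 1.38 M

C₀ = 1.4 M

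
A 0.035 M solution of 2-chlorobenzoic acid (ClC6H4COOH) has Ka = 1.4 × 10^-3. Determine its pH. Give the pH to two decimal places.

pH = 2.20

ClC6H4COOH ⇌ ClC6H4COO- + H+
From the ICE table, Ka = x²/(0.035 − x) = 1.4 × 10^-3.
Here C₀/Ka ≈ 25, so the small-x approximation fails. Use the quadratic:
x = [−0.0014 + √(0.0014² + 0.000196)]/2 = 6.33 × 10^-3 M
pH = −log(6.33 × 10^-3) = 2.20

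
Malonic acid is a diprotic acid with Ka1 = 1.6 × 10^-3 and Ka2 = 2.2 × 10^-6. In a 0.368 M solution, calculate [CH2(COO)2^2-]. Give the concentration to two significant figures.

2.2 × 10^-6 M

First ionization gives [H+] ≈ [CH2(COOH)COO-] = 2.35 × 10^-2 M.
Second step: Ka2 = [H+][CH2(COO)2^2-]/[CH2(COOH)COO-] ≈ [CH2(COO)2^2-] (since [H+] ≈ [CH2(COOH)COO-]).
So [CH2(COO)2^2-] ≈ Ka2.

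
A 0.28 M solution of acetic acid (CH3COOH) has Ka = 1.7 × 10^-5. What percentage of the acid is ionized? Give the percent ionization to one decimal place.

0.8%

CH3COOH ⇌ CH3COO- + H+; let x = [H+] at equilibrium.
x ≈ √(Ka·C₀) = √(1.7 × 10^-5 × 0.28) = 2.18 × 10^-3 M
% ionization = x/C₀ × 100% = 2.18 × 10^-3/0.28 × 100% = 0.8%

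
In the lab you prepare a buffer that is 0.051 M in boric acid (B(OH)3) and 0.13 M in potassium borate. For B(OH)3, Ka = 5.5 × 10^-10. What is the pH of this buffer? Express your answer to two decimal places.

pKa = −log(5.5 × 10^-10) = 9.260
Henderson–Hasselbalch: pH = pKa + log([B(OH)4-]/[B(OH)3]) = 9.260 + log(0.13/0.051)
pH = 9.260 + (+0.406) = 9.67

pH = 9.67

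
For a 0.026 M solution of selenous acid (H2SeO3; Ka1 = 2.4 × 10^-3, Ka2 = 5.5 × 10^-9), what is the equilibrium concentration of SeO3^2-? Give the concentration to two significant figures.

First ionization gives [H+] ≈ [HSeO3-] = 6.79 × 10^-3 M.
Second step: Ka2 = [H+][SeO3^2-]/[HSeO3-] ≈ [SeO3^2-] (since [H+] ≈ [HSeO3-]).
So [SeO3^2-] ≈ Ka2.

5.5 × 10^-9 M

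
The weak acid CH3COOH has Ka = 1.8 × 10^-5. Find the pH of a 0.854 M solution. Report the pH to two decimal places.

pH = 2.41

CH3COOH ⇌ CH3COO- + H+
From the ICE table, Ka = [H+]²/(0.854 − [H+]) = 1.8 × 10^-5.
Assume [H+] ≪ 0.854: [H+] ≈ √(1.8 × 10^-5 × 0.854) = 3.92 × 10^-3 M
Check: 0.46% ionized — well under 5%, approximation valid.
pH = −log(3.92 × 10^-3) = 2.41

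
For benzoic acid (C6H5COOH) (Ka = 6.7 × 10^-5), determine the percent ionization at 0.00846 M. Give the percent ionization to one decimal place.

C6H5COOH ⇌ C6H5COO- + H+; let x = [H+] at equilibrium.
Solve x² + 6.7e-05x − 5.67e-07 = 0 → x = 7.20 × 10^-4 M
Fraction ionized = 7.20 × 10^-4 / 0.00846 = 0.0851 → 8.5%

8.5%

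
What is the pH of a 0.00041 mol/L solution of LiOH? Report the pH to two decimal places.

pH = 10.61

LiOH is a strong base; [OH-] = 0.00041 M.
pOH = -log(0.00041) = 3.39
pH = 14.00 - 3.39 = 10.61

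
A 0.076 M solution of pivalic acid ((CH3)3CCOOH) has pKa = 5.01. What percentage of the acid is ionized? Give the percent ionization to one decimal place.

(CH3)3CCOOH ⇌ (CH3)3CCOO- + H+; let x = [H+] at equilibrium.
Ka = 10^(−5.01) = 9.77 × 10^-6
x ≈ √(Ka·C₀) = √(9.77 × 10^-6 × 0.076) = 8.62 × 10^-4 M
Fraction ionized = 8.62 × 10^-4 / 0.076 = 0.0113 → 1.1%

1.1%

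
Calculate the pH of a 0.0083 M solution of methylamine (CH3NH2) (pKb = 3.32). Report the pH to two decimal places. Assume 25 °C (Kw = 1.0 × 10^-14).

pH = 11.25

CH3NH2 + H2O ⇌ CH3NH3+ + OH-
Kb = 10^(−3.32) = 4.79 × 10^-4
Kb = [OH-]²/(0.0083 − [OH-]) = 4.79 × 10^-4
Here C₀/Kb ≈ 17.3, so the small-[OH-] approximation fails. Use the quadratic:
[OH-] = [−0.000479 + √(0.000479² + 1.59e-05)]/2 = 1.77 × 10^-3 M
pOH = −log(1.77 × 10^-3) = 2.75; pH = 14.00 − 2.75 = 11.25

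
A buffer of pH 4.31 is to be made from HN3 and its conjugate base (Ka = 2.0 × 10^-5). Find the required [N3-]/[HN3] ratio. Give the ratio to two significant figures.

ratio = 0.41

pKa = -log(2.0 × 10^-5) = 4.699
pH = pKa + log(r) ⇒ log(r) = 4.31 − 4.699 = -0.389
r = [N3-]/[HN3] = 10^(-0.389) = 0.408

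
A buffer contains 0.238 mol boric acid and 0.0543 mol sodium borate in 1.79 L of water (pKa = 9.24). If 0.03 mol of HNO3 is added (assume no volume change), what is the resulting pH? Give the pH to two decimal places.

Added H+ converts B(OH)4- to B(OH)3: B(OH)3 → 0.268 mol, B(OH)4- → 0.0243 mol.
pH = pKa + log(n_B(OH)4-/n_B(OH)3) = 9.24 + log(0.0243/0.268) = 9.24 + (-1.043)

pH = 8.20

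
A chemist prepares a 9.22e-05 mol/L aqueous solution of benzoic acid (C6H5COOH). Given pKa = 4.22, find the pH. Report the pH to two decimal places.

pH = 4.30

C6H5COOH ⇌ C6H5COO- + H+
Ka = 10^(−4.22) = 6.03 × 10^-5
Ka = x²/(9.22e-05 − x) = 6.03 × 10^-5
Here C₀/Ka ≈ 1.53, so the small-x approximation fails. Use the quadratic:
x = [−6.03e-05 + √(6.03e-05² + 2.22e-08)]/2 = 5.03 × 10^-5 M
pH = −log[H+] = −log(5.03 × 10^-5) = 4.30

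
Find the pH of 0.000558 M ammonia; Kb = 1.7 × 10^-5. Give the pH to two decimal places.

pH = 9.95

NH3 + H2O ⇌ NH4+ + OH-
From the ICE table, Kb = x²/(0.000558 − x) = 1.7 × 10^-5.
The 5% rule fails; solving x² + Kb·x − Kb·C₀ = 0 exactly:
x = (−Kb + √(Kb² + 4·Kb·C₀))/2 = 8.93 × 10^-5 M
pOH = 4.05, so pH = 14.00 − pOH = 9.95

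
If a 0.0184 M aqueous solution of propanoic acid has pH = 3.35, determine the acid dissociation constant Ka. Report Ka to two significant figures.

[H+] = 10^(-3.35) = 4.47 × 10^-4 M
At equilibrium [HA] = 0.0184 − 4.47 × 10^-4 = 1.80 × 10^-2 M
Ka = [H+][A-]/[HA] = (4.47 × 10^-4)² / 1.80 × 10^-2 = 1.1 × 10^-5

Ka = 1.1 × 10^-5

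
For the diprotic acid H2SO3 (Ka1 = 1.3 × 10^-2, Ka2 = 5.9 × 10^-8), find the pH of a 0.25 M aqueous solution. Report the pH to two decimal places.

pH = 1.29

Ka1 ≫ Ka2, so treat the first dissociation as the only significant source of H+.
Ka1 = x²/(0.25 − x) = 1.3 × 10^-2
Solving the quadratic: x = (−Ka1 + √(Ka1² + 4·Ka1·C₀))/2 = 5.09 × 10^-2 M
pH = −log(5.09 × 10^-2) = 1.29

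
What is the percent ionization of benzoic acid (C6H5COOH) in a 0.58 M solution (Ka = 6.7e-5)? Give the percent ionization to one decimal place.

C6H5COOH ⇌ C6H5COO- + H+; let x = [H+] at equilibrium.
x ≈ √(Ka·C₀) = √(6.7 × 10^-5 × 0.58) = 6.23 × 10^-3 M
Fraction ionized = 6.23 × 10^-3 / 0.58 = 0.0107 → 1.1%

1.1%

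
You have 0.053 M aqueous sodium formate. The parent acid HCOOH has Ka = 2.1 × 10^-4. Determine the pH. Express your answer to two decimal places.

HCOO- is the conjugate base of the weak acid HCOOH.
Kb = Kw/Ka = 1.0×10^-14 / 2.1 × 10^-4 = 4.76 × 10^-11
From the ICE table, Kb = x²/(0.053 − x) = 4.76 × 10^-11.
Neglecting x in the denominator: x = √(4.76 × 10^-11 × 0.053) = 1.59 × 10^-6 M
(x/C₀ = 0.003% < 5%, so the approximation holds.)
pOH = 5.80, so pH = 14.00 − pOH = 8.20

pH = 8.20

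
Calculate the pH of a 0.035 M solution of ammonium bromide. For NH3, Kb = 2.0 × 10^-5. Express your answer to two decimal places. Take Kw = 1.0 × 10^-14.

pH = 5.38

NH4+ is the conjugate acid of the weak base NH3.
Ka = Kw/Kb = 1.0×10^-14 / 2.0 × 10^-5 = 5.00 × 10^-10
Ka = x²/(0.035 − x) = 5.00 × 10^-10
Neglecting x in the denominator: x = √(5.00 × 10^-10 × 0.035) = 4.18 × 10^-6 M
Check: 0.012% ionized — well under 5%, approximation valid.
pH = −log[H+] = −log(4.18 × 10^-6) = 5.38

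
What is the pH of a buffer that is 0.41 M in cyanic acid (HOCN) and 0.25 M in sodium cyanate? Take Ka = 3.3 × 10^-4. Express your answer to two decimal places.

pH = 3.27

pKa = −log(3.3 × 10^-4) = 3.481
Using pH = pKa + log([base]/[acid]) with [base]/[acid] = 0.25/0.41:
pH = 3.481 + (-0.215) = 3.27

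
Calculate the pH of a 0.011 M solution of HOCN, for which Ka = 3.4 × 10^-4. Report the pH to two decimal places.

pH = 2.75

HOCN ⇌ OCN- + H+
From the ICE table, Ka = x²/(0.011 − x) = 3.4 × 10^-4.
x is not negligible relative to C₀; solve x² + 0.00034·x − 3.74e-06 = 0.
x = [−0.00034 + √(0.00034² + 1.5e-05)]/2 = 1.77 × 10^-3 M
pH = −log(1.77 × 10^-3) = 2.75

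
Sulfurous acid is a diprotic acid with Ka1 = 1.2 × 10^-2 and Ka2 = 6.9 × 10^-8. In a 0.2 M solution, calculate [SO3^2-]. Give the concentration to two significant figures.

First ionization gives [H+] ≈ [HSO3-] = 4.34 × 10^-2 M.
Second step: Ka2 = [H+][SO3^2-]/[HSO3-] ≈ [SO3^2-] (since [H+] ≈ [HSO3-]).
So [SO3^2-] ≈ Ka2.

6.9 × 10^-8 M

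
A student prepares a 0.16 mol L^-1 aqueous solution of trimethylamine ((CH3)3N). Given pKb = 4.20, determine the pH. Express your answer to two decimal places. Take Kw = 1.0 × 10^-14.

(CH3)3N + H2O ⇌ (CH3)3NH+ + OH-
Kb = 10^(−4.20) = 6.31 × 10^-5
From the ICE table, Kb = x²/(0.16 − x) = 6.31 × 10^-5.
Since Kb ≪ C₀, x ≈ √(Kb·C₀) = 3.18 × 10^-3 M.
pOH = −log(3.18 × 10^-3) = 2.50; pH = 14.00 − 2.50 = 11.50

pH = 11.50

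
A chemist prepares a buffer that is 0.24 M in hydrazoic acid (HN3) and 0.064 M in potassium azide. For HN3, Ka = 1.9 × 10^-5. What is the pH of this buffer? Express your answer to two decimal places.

pKa = −log(1.9 × 10^-5) = 4.721
Using pH = pKa + log([base]/[acid]) with [base]/[acid] = 0.064/0.24:
pH = 4.721 + (-0.574) = 4.15

pH = 4.15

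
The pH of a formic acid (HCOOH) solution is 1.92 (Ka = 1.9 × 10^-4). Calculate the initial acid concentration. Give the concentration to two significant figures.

[H+] = 10^(-1.92) = 1.20 × 10^-2 M = x
Ka = x²/(C₀ − x) ⇒ C₀ = x + x²/Ka
C₀ = 1.20 × 10^-2 + (1.20 × 10^-2)²/(1.9 × 10^-4) = 7.70 × 10^-1 M

C₀ = 7.7 × 10^-1 M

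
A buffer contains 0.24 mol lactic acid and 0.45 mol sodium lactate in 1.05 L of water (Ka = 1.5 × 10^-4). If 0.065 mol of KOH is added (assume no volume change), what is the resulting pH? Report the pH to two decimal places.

OH- converts CH3CH(OH)COOH to CH3CH(OH)COO-: CH3CH(OH)COOH → 0.175 mol, CH3CH(OH)COO- → 0.515 mol.
pKa = −log(1.5 × 10^-4) = 3.824
pH = pKa + log([A⁻]/[HA]) = 3.824 + log(0.515/0.175) = 3.824 +0.469

pH = 4.29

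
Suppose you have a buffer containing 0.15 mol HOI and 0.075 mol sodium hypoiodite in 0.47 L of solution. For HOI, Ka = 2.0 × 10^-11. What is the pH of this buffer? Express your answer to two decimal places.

pH = 10.40

pKa = −log(2.0 × 10^-11) = 10.699
Henderson–Hasselbalch: pH = pKa + log([OI-]/[HOI]) = 10.699 + log(0.075/0.15)
pH = 10.699 + (-0.301) = 10.40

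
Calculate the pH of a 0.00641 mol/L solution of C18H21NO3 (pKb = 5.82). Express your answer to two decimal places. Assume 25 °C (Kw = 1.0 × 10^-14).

pH = 9.99

C18H21NO3 + H2O ⇌ C18H22NO3+ + OH-
Kb = 10^(−5.82) = 1.51 × 10^-6
Kb = [OH-]²/(0.00641 − [OH-]) = 1.51 × 10^-6
Neglecting [OH-] in the denominator: [OH-] = √(1.51 × 10^-6 × 0.00641) = 9.84 × 10^-5 M
([OH-]/C₀ = 1.5% < 5%, so the approximation holds.)
pOH = 4.01, so pH = 14.00 − pOH = 9.99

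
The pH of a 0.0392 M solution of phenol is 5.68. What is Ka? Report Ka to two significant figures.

[H+] = 10^(-5.68) = 2.09 × 10^-6 M
At equilibrium [HA] = 0.0392 − 2.09 × 10^-6 = 3.92 × 10^-2 M
Ka = [H+][A-]/[HA] = (2.09 × 10^-6)² / 3.92 × 10^-2 = 1.1 × 10^-10

Ka = 1.1 × 10^-10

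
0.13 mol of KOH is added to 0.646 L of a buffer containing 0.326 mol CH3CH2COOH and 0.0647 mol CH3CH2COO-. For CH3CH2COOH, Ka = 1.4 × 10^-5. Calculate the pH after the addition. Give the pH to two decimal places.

pH = 4.85

After neutralization: n(CH3CH2COOH) = 0.196 mol, n(CH3CH2COO-) = 0.195 mol.
pKa = −log(1.4 × 10^-5) = 4.854
pH = pKa + log([A⁻]/[HA]) = 4.854 + log(0.195/0.196) = 4.854 -0.002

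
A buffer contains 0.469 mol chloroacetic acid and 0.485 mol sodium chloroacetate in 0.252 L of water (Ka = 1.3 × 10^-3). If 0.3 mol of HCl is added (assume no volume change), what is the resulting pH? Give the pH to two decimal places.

After neutralization: n(ClCH2COOH) = 0.769 mol, n(ClCH2COO-) = 0.185 mol.
pKa = −log(1.3 × 10^-3) = 2.886
pH = pKa + log([A⁻]/[HA]) = 2.886 + log(0.185/0.769) = 2.886 -0.619

pH = 2.27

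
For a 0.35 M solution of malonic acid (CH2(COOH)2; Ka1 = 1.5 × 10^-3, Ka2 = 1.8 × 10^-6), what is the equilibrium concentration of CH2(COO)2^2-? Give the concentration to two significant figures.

1.8 × 10^-6 M

First ionization gives [H+] ≈ [CH2(COOH)COO-] = 2.22 × 10^-2 M.
Second step: Ka2 = [H+][CH2(COO)2^2-]/[CH2(COOH)COO-] ≈ [CH2(COO)2^2-] (since [H+] ≈ [CH2(COOH)COO-]).
So [CH2(COO)2^2-] ≈ Ka2.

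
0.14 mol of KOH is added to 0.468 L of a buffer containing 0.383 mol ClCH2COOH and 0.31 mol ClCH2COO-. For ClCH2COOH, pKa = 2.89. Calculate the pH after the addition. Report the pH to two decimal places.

OH- converts ClCH2COOH to ClCH2COO-: ClCH2COOH → 0.243 mol, ClCH2COO- → 0.45 mol.
Henderson–Hasselbalch with mole ratio 0.45/0.243: pH = 2.89 + (+0.268)

pH = 3.16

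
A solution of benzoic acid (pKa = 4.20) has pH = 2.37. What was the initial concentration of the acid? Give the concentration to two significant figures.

C₀ = 2.9 × 10^-1 M

[H+] = 10^(-2.37) = 4.27 × 10^-3 M = x
Ka = 10^(−4.20) = 6.31 × 10^-5
Ka = x²/(C₀ − x) ⇒ C₀ = x + x²/Ka
C₀ = 4.27 × 10^-3 + (4.27 × 10^-3)²/(6.31 × 10^-5) = 2.93 × 10^-1 M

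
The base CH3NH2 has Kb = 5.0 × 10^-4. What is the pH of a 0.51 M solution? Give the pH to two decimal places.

CH3NH2 + H2O ⇌ CH3NH3+ + OH-
Kb = x²/(0.51 − x) = 5.0 × 10^-4
Since Kb ≪ C₀, x ≈ √(Kb·C₀) = 1.60 × 10^-2 M.
(x/C₀ = 3.1% < 5%, so the approximation holds.)
pOH = 1.80, so pH = 14.00 − pOH = 12.20

pH = 12.20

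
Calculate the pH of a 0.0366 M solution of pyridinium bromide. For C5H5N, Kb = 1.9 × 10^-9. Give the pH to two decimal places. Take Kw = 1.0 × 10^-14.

pH = 3.36

C5H5NH+ is the conjugate acid of the weak base C5H5N.
Ka = Kw/Kb = 1.0×10^-14 / 1.9 × 10^-9 = 5.26 × 10^-6
Ka = [H+]²/(0.0366 − [H+]) = 5.26 × 10^-6
Since Ka ≪ C₀, [H+] ≈ √(Ka·C₀) = 4.39 × 10^-4 M.
([H+]/C₀ = 1.2% < 5%, so the approximation holds.)
pH = −log(4.39 × 10^-4) = 3.36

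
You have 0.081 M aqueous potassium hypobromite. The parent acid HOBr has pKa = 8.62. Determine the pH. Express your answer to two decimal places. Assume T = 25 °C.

OBr- is the conjugate base of the weak acid HOBr.
Ka = 10^(−8.62) = 2.40 × 10^-9
Kb = Kw/Ka = 1.0×10^-14 / 2.40 × 10^-9 = 4.17 × 10^-6
Kb = [OH-]²/(0.081 − [OH-]) = 4.17 × 10^-6
Since Kb ≪ C₀, [OH-] ≈ √(Kb·C₀) = 5.81 × 10^-4 M.
Check: 0.72% ionized — well under 5%, approximation valid.
pOH = −log(5.81 × 10^-4) = 3.24; pH = 14.00 − 3.24 = 10.76

pH = 10.76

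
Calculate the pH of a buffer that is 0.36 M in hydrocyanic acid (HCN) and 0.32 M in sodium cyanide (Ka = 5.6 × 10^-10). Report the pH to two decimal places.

pKa = −log(5.6 × 10^-10) = 9.252
Using pH = pKa + log([base]/[acid]) with [base]/[acid] = 0.32/0.36:
pH = 9.252 + (-0.051) = 9.20

pH = 9.20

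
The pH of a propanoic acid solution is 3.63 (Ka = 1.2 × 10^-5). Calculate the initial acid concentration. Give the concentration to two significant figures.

[H+] = 10^(-3.63) = 2.34 × 10^-4 M = x
Ka = x²/(C₀ − x) ⇒ C₀ = x + x²/Ka
C₀ = 2.34 × 10^-4 + (2.34 × 10^-4)²/(1.2 × 10^-5) = 4.80 × 10^-3 M

C₀ = 4.8 × 10^-3 M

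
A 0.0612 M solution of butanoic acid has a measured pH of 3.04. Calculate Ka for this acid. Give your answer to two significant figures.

Ka = 1.4 × 10^-5

[H+] = 10^(-3.04) = 9.12 × 10^-4 M
At equilibrium [HA] = 0.0612 − 9.12 × 10^-4 = 6.03 × 10^-2 M
Ka = [H+][A-]/[HA] = (9.12 × 10^-4)² / 6.03 × 10^-2 = 1.4 × 10^-5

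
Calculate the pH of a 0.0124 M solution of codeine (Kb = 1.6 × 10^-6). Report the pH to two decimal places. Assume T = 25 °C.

pH = 10.15

C18H21NO3 + H2O ⇌ C18H22NO3+ + OH-
Kb = [OH-]²/(0.0124 − [OH-]) = 1.6 × 10^-6
Neglecting [OH-] in the denominator: [OH-] = √(1.6 × 10^-6 × 0.0124) = 1.41 × 10^-4 M
Check: 1.1% ionized — well under 5%, approximation valid.
pOH = 3.85, so pH = 14.00 − pOH = 10.15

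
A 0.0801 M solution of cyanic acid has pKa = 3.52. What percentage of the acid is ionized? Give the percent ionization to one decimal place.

6.0%

HOCN ⇌ OCN- + H+; let x = [H+] at equilibrium.
Ka = 10^(−3.52) = 3.02 × 10^-4
Ka = x²/(C₀ − x); solving the quadratic gives x = 4.77 × 10^-3 M.
Fraction ionized = 4.77 × 10^-3 / 0.0801 = 0.0596 → 6.0%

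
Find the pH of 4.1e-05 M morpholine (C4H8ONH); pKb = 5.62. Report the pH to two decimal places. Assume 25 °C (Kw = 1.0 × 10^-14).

pH = 8.94

C4H8ONH + H2O ⇌ C4H8ONH2+ + OH-
Kb = 10^(−5.62) = 2.40 × 10^-6
From the ICE table, Kb = [OH-]²/(4.1e-05 − [OH-]) = 2.40 × 10^-6.
The 5% rule fails; solving [OH-]² + Kb·[OH-] − Kb·C₀ = 0 exactly:
[OH-] = (−Kb + √(Kb² + 4·Kb·C₀))/2 = 8.79 × 10^-6 M
pOH = 5.06, so pH = 14.00 − pOH = 8.94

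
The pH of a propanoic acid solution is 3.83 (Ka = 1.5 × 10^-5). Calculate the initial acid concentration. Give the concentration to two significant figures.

[H+] = 10^(-3.83) = 1.48 × 10^-4 M = x
Ka = x²/(C₀ − x) ⇒ C₀ = x + x²/Ka
C₀ = 1.48 × 10^-4 + (1.48 × 10^-4)²/(1.5 × 10^-5) = 1.61 × 10^-3 M

C₀ = 1.6 × 10^-3 M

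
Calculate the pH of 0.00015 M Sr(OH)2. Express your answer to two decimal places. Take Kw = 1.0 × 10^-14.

Sr(OH)2 is a strong base (each formula unit releases 2 OH-); [OH-] = 0.0003 M.
pOH = -log(0.0003) = 3.52
pH = 14.00 - 3.52 = 10.48

pH = 10.48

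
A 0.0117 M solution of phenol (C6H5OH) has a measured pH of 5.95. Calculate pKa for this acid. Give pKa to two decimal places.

[H+] = 10^(-5.95) = 1.12 × 10^-6 M
At equilibrium [HA] = 0.0117 − 1.12 × 10^-6 = 1.17 × 10^-2 M
Ka = [H+][A-]/[HA] = (1.12 × 10^-6)² / 1.17 × 10^-2 = 1.07 × 10^-10
pKa = -log(1.07 × 10^-10) = 9.97

pKa = 9.97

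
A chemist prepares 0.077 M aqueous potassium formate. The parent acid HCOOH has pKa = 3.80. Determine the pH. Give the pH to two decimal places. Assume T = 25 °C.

pH = 8.34

HCOO- is the conjugate base of the weak acid HCOOH.
Ka = 10^(−3.80) = 1.58 × 10^-4
Kb = Kw/Ka = 1.0×10^-14 / 1.58 × 10^-4 = 6.33 × 10^-11
Kb = [OH-]²/(0.077 − [OH-]) = 6.33 × 10^-11
Assume [OH-] ≪ 0.077: [OH-] ≈ √(6.33 × 10^-11 × 0.077) = 2.21 × 10^-6 M
pOH = 5.66, so pH = 14.00 − pOH = 8.34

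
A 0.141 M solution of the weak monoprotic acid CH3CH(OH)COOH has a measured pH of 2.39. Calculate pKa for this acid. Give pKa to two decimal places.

[H+] = 10^(-2.39) = 4.07 × 10^-3 M
At equilibrium [HA] = 0.141 − 4.07 × 10^-3 = 1.37 × 10^-1 M
Ka = [H+][A-]/[HA] = (4.07 × 10^-3)² / 1.37 × 10^-1 = 1.21 × 10^-4
pKa = -log(1.21 × 10^-4) = 3.92

pKa = 3.92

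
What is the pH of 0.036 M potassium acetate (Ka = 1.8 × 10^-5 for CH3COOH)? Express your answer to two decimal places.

pH = 8.65

CH3COO- is the conjugate base of the weak acid CH3COOH.
Kb = Kw/Ka = 1.0×10^-14 / 1.8 × 10^-5 = 5.56 × 10^-10
Let x = [OH-] at equilibrium. Kb = x²/(0.036 − x).
Since Kb ≪ C₀, x ≈ √(Kb·C₀) = 4.47 × 10^-6 M.
(x/C₀ = 0.012% < 5%, so the approximation holds.)
pOH = −log(4.47 × 10^-6) = 5.35; pH = 14.00 − 5.35 = 8.65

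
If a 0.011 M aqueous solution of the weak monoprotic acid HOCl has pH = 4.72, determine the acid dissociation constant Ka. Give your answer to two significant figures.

[H+] = 10^(-4.72) = 1.91 × 10^-5 M
At equilibrium [HA] = 0.011 − 1.91 × 10^-5 = 1.10 × 10^-2 M
Ka = [H+][A-]/[HA] = (1.91 × 10^-5)² / 1.10 × 10^-2 = 3.3 × 10^-8

Ka = 3.3 × 10^-8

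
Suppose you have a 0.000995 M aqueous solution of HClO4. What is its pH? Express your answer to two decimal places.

HClO4 is a strong acid and dissociates completely, so [H+] = 0.000995 M.
pH = -log(0.000995) = 3.00

pH = 3.00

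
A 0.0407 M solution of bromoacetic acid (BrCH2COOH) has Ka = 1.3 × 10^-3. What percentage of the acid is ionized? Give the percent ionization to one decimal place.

16.3%

BrCH2COOH ⇌ BrCH2COO- + H+; let x = [H+] at equilibrium.
Solve x² + 0.0013x − 5.29e-05 = 0 → x = 6.65 × 10^-3 M
Fraction ionized = 6.65 × 10^-3 / 0.0407 = 0.1634 → 16.3%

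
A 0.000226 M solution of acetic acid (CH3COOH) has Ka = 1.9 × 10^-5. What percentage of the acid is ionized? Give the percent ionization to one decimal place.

25.1%

CH3COOH ⇌ CH3COO- + H+; let x = [H+] at equilibrium.
Ka = x²/(C₀ − x); solving the quadratic gives x = 5.67 × 10^-5 M.
Fraction ionized = 5.67 × 10^-5 / 0.000226 = 0.2509 → 25.1%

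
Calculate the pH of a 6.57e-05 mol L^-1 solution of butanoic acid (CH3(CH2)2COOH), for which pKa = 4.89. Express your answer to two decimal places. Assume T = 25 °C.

pH = 4.63

CH3(CH2)2COOH ⇌ CH3(CH2)2COO- + H+
Ka = 10^(−4.89) = 1.29 × 10^-5
From the ICE table, Ka = x²/(6.57e-05 − x) = 1.29 × 10^-5.
Here C₀/Ka ≈ 5.09, so the small-x approximation fails. Use the quadratic:
x = (−Ka + √(Ka² + 4·Ka·C₀))/2 = 2.34 × 10^-5 M
pH = −log(2.34 × 10^-5) = 4.63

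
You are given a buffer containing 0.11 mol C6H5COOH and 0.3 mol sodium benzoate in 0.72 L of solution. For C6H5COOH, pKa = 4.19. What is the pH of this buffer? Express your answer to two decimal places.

Henderson–Hasselbalch: pH = pKa + log([C6H5COO-]/[C6H5COOH]) = 4.19 + log(0.3/0.11)
pH = 4.19 + (+0.436) = 4.63

pH = 4.63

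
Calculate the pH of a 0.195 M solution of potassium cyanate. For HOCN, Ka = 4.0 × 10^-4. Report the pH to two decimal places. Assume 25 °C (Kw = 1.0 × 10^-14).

pH = 8.34

OCN- is the conjugate base of the weak acid HOCN.
Kb = Kw/Ka = 1.0×10^-14 / 4.0 × 10^-4 = 2.50 × 10^-11
Kb = x²/(0.195 − x) = 2.50 × 10^-11
Assume x ≪ 0.195: x ≈ √(2.50 × 10^-11 × 0.195) = 2.21 × 10^-6 M
(x/C₀ = 0.0011% < 5%, so the approximation holds.)
pOH = 5.66, so pH = 14.00 − pOH = 8.34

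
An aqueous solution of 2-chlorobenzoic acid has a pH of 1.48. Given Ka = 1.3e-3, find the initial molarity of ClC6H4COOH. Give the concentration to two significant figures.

C₀ = 8.8 × 10^-1 M

[H+] = 10^(-1.48) = 3.31 × 10^-2 M = x
Ka = x²/(C₀ − x) ⇒ C₀ = x + x²/Ka
C₀ = 3.31 × 10^-2 + (3.31 × 10^-2)²/(1.3 × 10^-3) = 8.76 × 10^-1 M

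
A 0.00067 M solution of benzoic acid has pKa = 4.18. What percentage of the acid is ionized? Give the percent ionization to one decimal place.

26.9%

C6H5COOH ⇌ C6H5COO- + H+; let x = [H+] at equilibrium.
Ka = 10^(−4.18) = 6.61 × 10^-5
Ka = x²/(C₀ − x); solving the quadratic gives x = 1.80 × 10^-4 M.
Fraction ionized = 1.80 × 10^-4 / 0.00067 = 0.2687 → 26.9%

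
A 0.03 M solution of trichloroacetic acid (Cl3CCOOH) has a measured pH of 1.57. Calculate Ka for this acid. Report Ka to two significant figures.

[H+] = 10^(-1.57) = 2.69 × 10^-2 M
At equilibrium [HA] = 0.03 − 2.69 × 10^-2 = 3.10 × 10^-3 M
Ka = [H+][A-]/[HA] = (2.69 × 10^-2)² / 3.10 × 10^-3 = 2.3 × 10^-1

Ka = 2.3 × 10^-1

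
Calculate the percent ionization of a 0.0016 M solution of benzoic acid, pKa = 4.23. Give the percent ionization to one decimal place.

C6H5COOH ⇌ C6H5COO- + H+; let x = [H+] at equilibrium.
Ka = 10^(−4.23) = 5.89 × 10^-5
Ka = x²/(C₀ − x); solving the quadratic gives x = 2.79 × 10^-4 M.
% ionization = x/C₀ × 100% = 2.79 × 10^-4/0.0016 × 100% = 17.4%

17.4%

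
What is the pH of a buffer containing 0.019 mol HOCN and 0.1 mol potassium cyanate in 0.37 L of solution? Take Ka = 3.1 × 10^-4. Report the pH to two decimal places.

pKa = −log(3.1 × 10^-4) = 3.509
pH = pKa + log([A⁻]/[HA]) = 3.509 + log(0.1/0.019)
pH = 3.509 + (+0.721) = 4.23

pH = 4.23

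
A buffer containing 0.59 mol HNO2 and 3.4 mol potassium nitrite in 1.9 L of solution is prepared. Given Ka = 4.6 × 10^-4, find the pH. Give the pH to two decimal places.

pKa = −log(4.6 × 10^-4) = 3.337
Henderson–Hasselbalch: pH = pKa + log([NO2-]/[HNO2]) = 3.337 + log(3.4/0.59)
pH = 3.337 + (+0.761) = 4.10

pH = 4.10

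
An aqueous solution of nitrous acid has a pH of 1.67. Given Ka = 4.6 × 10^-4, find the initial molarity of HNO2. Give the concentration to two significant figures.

[H+] = 10^(-1.67) = 2.14 × 10^-2 M = x
Ka = x²/(C₀ − x) ⇒ C₀ = x + x²/Ka
C₀ = 2.14 × 10^-2 + (2.14 × 10^-2)²/(4.6 × 10^-4) = 1.02 M

C₀ = 1.0 M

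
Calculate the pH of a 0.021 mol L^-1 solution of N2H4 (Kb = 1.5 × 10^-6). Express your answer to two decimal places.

N2H4 + H2O ⇌ N2H5+ + OH-
From the ICE table, Kb = [OH-]²/(0.021 − [OH-]) = 1.5 × 10^-6.
Assume [OH-] ≪ 0.021: [OH-] ≈ √(1.5 × 10^-6 × 0.021) = 1.77 × 10^-4 M
pOH = 3.75, so pH = 14.00 − pOH = 10.25

pH = 10.25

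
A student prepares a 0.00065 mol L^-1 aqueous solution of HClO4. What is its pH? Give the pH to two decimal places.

HClO4 is a strong acid and dissociates completely, so [H+] = 0.00065 M.
pH = -log(0.00065) = 3.19

pH = 3.19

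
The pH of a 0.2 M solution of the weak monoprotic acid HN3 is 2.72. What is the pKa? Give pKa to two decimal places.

[H+] = 10^(-2.72) = 1.91 × 10^-3 M
At equilibrium [HA] = 0.2 − 1.91 × 10^-3 = 1.98 × 10^-1 M
Ka = [H+][A-]/[HA] = (1.91 × 10^-3)² / 1.98 × 10^-1 = 1.84 × 10^-5
pKa = -log(1.84 × 10^-5) = 4.74

pKa = 4.74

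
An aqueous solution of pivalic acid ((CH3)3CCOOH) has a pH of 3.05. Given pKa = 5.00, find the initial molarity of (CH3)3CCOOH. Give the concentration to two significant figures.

C₀ = 8.0 × 10^-2 M

[H+] = 10^(-3.05) = 8.91 × 10^-4 M = x
Ka = 10^(−5.00) = 1.00 × 10^-5
Ka = x²/(C₀ − x) ⇒ C₀ = x + x²/Ka
C₀ = 8.91 × 10^-4 + (8.91 × 10^-4)²/(1.00 × 10^-5) = 8.03 × 10^-2 M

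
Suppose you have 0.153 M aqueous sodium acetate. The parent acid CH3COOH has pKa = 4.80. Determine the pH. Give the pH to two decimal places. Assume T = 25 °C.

CH3COO- is the conjugate base of the weak acid CH3COOH.
Ka = 10^(−4.80) = 1.58 × 10^-5
Kb = Kw/Ka = 1.0×10^-14 / 1.58 × 10^-5 = 6.33 × 10^-10
From the ICE table, Kb = [OH-]²/(0.153 − [OH-]) = 6.33 × 10^-10.
Neglecting [OH-] in the denominator: [OH-] = √(6.33 × 10^-10 × 0.153) = 9.84 × 10^-6 M
pOH = 5.01, so pH = 14.00 − pOH = 8.99

pH = 8.99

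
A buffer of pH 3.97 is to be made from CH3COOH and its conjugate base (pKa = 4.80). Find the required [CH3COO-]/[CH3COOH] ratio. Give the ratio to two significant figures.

pH = pKa + log(r) ⇒ log(r) = 3.97 − 4.80 = -0.83
r = [CH3COO-]/[CH3COOH] = 10^(-0.83) = 0.148

ratio = 0.15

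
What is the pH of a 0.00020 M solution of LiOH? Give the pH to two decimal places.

LiOH is a strong base; [OH-] = 0.0002 M.
pOH = -log(0.0002) = 3.70
pH = 14.00 - 3.70 = 10.30

pH = 10.30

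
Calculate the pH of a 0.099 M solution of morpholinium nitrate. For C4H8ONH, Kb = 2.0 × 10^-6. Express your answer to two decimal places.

pH = 4.65

C4H8ONH2+ is the conjugate acid of the weak base C4H8ONH.
Ka = Kw/Kb = 1.0×10^-14 / 2.0 × 10^-6 = 5.00 × 10^-9
Let x = [H+] at equilibrium. Ka = x²/(0.099 − x).
Since Ka ≪ C₀, x ≈ √(Ka·C₀) = 2.22 × 10^-5 M.
(x/C₀ = 0.022% < 5%, so the approximation holds.)
pH = −log[H+] = −log(2.22 × 10^-5) = 4.65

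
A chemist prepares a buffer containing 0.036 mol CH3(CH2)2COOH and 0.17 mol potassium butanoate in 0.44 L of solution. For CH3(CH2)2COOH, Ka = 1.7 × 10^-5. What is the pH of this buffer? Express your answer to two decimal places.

pH = 5.44

pKa = −log(1.7 × 10^-5) = 4.770
pH = pKa + log([A⁻]/[HA]) = 4.770 + log(0.17/0.036)
pH = 4.770 + (+0.674) = 5.44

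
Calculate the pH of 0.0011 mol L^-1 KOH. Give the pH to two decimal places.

KOH is a strong base; [OH-] = 0.0011 M.
pOH = -log(0.0011) = 2.96
pH = 14.00 - 2.96 = 11.04

pH = 11.04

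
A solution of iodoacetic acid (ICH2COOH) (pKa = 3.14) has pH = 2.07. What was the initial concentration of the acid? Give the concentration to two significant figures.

C₀ = 1.1 × 10^-1 M

[H+] = 10^(-2.07) = 8.51 × 10^-3 M = x
Ka = 10^(−3.14) = 7.24 × 10^-4
Ka = x²/(C₀ − x) ⇒ C₀ = x + x²/Ka
C₀ = 8.51 × 10^-3 + (8.51 × 10^-3)²/(7.24 × 10^-4) = 1.09 × 10^-1 M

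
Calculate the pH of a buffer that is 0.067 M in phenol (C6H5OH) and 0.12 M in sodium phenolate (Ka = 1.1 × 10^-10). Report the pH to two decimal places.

pKa = −log(1.1 × 10^-10) = 9.959
Using pH = pKa + log([base]/[acid]) with [base]/[acid] = 0.12/0.067:
pH = 9.959 + (+0.253) = 10.21

pH = 10.21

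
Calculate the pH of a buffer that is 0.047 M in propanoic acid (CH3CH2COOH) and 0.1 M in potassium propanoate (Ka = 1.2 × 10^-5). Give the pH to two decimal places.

pKa = −log(1.2 × 10^-5) = 4.921
Using pH = pKa + log([base]/[acid]) with [base]/[acid] = 0.1/0.047:
pH = 4.921 + (+0.328) = 5.25

pH = 5.25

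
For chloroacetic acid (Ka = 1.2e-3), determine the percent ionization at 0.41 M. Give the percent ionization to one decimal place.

ClCH2COOH ⇌ ClCH2COO- + H+; let x = [H+] at equilibrium.
Solve x² + 0.0012x − 0.000492 = 0 → x = 2.16 × 10^-2 M
Fraction ionized = 2.16 × 10^-2 / 0.41 = 0.0527 → 5.3%

5.3%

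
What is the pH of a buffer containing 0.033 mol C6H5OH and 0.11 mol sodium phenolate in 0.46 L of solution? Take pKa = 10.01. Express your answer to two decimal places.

Using pH = pKa + log([base]/[acid]) with [base]/[acid] = 0.11/0.033:
pH = 10.01 + (+0.523) = 10.53

pH = 10.53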